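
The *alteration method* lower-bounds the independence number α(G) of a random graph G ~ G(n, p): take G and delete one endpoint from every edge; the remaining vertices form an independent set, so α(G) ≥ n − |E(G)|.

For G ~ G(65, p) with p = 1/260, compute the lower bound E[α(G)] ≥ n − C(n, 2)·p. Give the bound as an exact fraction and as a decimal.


E[|E(G)|] = C(65, 2)·p = 2080 · (1/260) = 8.
E[α(G)] ≥ n − E[|E(G)|] = 65 − 8 = 57.
Numerically: ≈ 57.000.
(This is only a lower bound; the true E[α(G)] may be larger.)

E[α(G)] ≥ 57 ≈ 57.000.


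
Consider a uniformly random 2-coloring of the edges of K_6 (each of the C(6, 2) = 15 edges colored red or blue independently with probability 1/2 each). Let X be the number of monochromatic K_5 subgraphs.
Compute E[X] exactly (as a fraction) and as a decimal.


Let X = Σ_S X_S over the C(6, 5) = 6 subsets S of size 5, where X_S = 1 if the K_5 on S is monochromatic.
For a fixed S, the K_5 on S has C(5, 2) = 10 edges. P[all 10 edges red] = (1/2)^10, and likewise for blue, so P[monochromatic] = 2·(1/2)^10 = 2^{1 − 10} = 1/512.
By linearity of expectation: E[X] = C(6, 5) · 2^{1 − 10} = 6 · 1/512 = 3/256.
Numerically: E[X] ≈ 0.012.

E[X] = C(6,5)·2^(1−C(5,2)) = 3/256 ≈ 0.012.


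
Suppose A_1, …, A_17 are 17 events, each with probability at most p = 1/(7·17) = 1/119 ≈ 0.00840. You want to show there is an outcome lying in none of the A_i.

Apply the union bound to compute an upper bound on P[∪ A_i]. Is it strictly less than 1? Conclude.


Union bound: P[∪_{i=1}^{17} A_i] ≤ Σ_i P[A_i] ≤ 17·p = 17·(1/119) = 1/7.
Numerically: 1/7 ≈ 0.14286.
Is 1/7 < 1? YES.
Since P[∪ A_i] ≤ 1/7 < 1, the complement has P[∩ A_i^c] ≥ 1 − 1/7 = 6/7 > 0, so some outcome avoids every A_i.

17·p = 1/7 ≈ 0.14286; existence CERTIFIED by the union bound.


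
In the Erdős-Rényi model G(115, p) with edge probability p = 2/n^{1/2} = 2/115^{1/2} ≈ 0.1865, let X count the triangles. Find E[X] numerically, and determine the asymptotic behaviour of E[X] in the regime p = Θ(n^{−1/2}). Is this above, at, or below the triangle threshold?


Number of potential triangles: C(115, 3) = 246905.
Each occurs with probability p³ ≈ (0.1865)³ ≈ 6.486990e-03.
By linearity: E[X] = C(115, 3)·p³ ≈ 246905 · 6.486990e-03 ≈ 1601.6703.
Since α = 1/2 < 1, p = c/n^{1/2} ≫ 1/n is above the triangle threshold p ~ 1/n. Asymptotically E[X] ~ (c³/6)·n^{3(1−α)} = (2³/6)·n^{1.5} → ∞; triangles are abundant w.h.p.

E[X] ≈ 1601.6703; in regime p = Θ(1/n^{1/2}) E[X] diverges (above the triangle threshold p ~ 1/n).


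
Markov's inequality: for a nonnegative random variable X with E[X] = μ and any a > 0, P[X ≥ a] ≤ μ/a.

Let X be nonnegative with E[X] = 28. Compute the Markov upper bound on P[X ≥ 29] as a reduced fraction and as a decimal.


μ = E[X] = 28, a = 29.
Markov: P[X ≥ 29] ≤ μ/a = (28)/29 = 28/29.
Numerically: ≈ 0.965517.
(Since a = 29 > μ = 28.000000, the bound 28/29 is < 1 and informative.)

P[X ≥ 29] ≤ 28/29 ≈ 0.965517.


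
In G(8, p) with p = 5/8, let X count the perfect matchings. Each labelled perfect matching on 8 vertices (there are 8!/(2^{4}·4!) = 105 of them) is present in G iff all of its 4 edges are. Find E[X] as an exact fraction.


K_8 has 8!/(2^{4}·4!) = 105 labelled perfect matchings.
For each such perfect matching H, let X_H = 1 if all 4 edges of H are present in G. Then P[X_H = 1] = p^{4} = (5/8)^{4} = 625/4096.
By linearity of expectation: E[X] = Σ_H E[X_H] = 105 · p^{4} = 105 · 625/4096 = 65625/4096.
Numerically: E[X] ≈ 16.

E[X] = 105 · (5/8)^{4} = 65625/4096 ≈ 16.


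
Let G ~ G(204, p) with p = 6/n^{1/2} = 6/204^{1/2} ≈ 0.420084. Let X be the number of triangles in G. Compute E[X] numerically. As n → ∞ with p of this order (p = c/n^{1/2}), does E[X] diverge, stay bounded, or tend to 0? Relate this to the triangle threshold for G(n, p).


Number of potential triangles: C(204, 3) = 1394204.
Each occurs with probability p³ ≈ (0.420084)³ ≈ 7.41324750e-02.
By linearity: E[X] = C(204, 3)·p³ ≈ 1394204 · 7.41324750e-02 ≈ 103355.793226.
Since α = 1/2 < 1, p = c/n^{1/2} ≫ 1/n is above the triangle threshold p ~ 1/n. Asymptotically E[X] ~ (c³/6)·n^{3(1−α)} = (6³/6)·n^{1.5} → ∞; triangles are abundant w.h.p.

E[X] ≈ 103355.793226; in regime p = Θ(1/n^{1/2}) E[X] diverges (above the triangle threshold p ~ 1/n).


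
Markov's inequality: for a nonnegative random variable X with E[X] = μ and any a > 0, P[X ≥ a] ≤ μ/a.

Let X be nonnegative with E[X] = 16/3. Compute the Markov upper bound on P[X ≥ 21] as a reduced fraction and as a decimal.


μ = E[X] = 16/3, a = 21.
Markov: P[X ≥ 21] ≤ μ/a = (16/3)/21 = 16/63.
Numerically: ≈ 0.253968.
(Since a = 21 > μ = 5.333333, the bound 16/63 is < 1 and informative.)

P[X ≥ 21] ≤ 16/63 ≈ 0.253968.


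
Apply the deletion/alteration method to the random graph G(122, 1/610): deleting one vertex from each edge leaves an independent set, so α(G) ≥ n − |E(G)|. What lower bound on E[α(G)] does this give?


E[|E(G)|] = C(122, 2)·p = 7381 · (1/610) = 121/10.
E[α(G)] ≥ n − E[|E(G)|] = 122 − 121/10 = 1099/10.
Numerically: ≈ 109.900.
(This is only a lower bound; the true E[α(G)] may be larger.)

E[α(G)] ≥ 1099/10 ≈ 109.900.


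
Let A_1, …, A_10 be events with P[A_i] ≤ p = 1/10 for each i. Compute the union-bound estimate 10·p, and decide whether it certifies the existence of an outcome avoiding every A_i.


Union bound: P[∪_{i=1}^{10} A_i] ≤ Σ_i P[A_i] ≤ 10·p = 10·(1/10) = 1.
Numerically: 1 ≈ 1.0000.
Is 1 < 1? NO.
Since the bound 1 is ≥ 1, the union bound is uninformative here; it does NOT by itself certify existence.

10·p = 1 ≈ 1.0000; existence NOT certified by the union bound.


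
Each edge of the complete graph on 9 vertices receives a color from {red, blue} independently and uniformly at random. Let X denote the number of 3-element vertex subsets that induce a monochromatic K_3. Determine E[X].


Let X = Σ_S X_S over the C(9, 3) = 84 subsets S of size 3, where X_S = 1 if the K_3 on S is monochromatic.
For a fixed S, the K_3 on S has C(3, 2) = 3 edges. P[all 3 edges red] = (1/2)^3, and likewise for blue, so P[monochromatic] = 2·(1/2)^3 = 2^{1 − 3} = 1/4.
By linearity: E[X] = C(9, 3) · 2^{1 − 3} = 84 · 1/4 = 21.
Numerically: E[X] ≈ 21.000000.

E[X] = C(9,3)·2^(1−C(3,2)) = 21 ≈ 21.000000.


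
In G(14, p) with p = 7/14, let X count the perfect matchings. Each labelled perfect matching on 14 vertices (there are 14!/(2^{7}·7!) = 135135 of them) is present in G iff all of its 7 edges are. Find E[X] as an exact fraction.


K_14 has 14!/(2^{7}·7!) = 135135 labelled perfect matchings.
For each such perfect matching H, let X_H = 1 if all 7 edges of H are present in G. Then P[X_H = 1] = p^{7} = (1/2)^{7} = 1/128.
By linearity of expectation: E[X] = Σ_H E[X_H] = 135135 · p^{7} = 135135 · 1/128 = 135135/128.
Numerically: E[X] ≈ 1.06e+03.

E[X] = 135135 · (1/2)^{7} = 135135/128 ≈ 1.06e+03.


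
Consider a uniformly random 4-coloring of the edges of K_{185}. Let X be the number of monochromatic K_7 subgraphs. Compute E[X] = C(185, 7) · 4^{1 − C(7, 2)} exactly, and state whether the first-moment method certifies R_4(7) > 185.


E[X] = C(185, 7) · 4^{1 − 21} = 1311854301420 · 4^{−20} = 1311854301420/1099511627776.
As a reduced fraction: E[X] = 327963575355/274877906944 ≈ 1.1931245.
Is E[X] < 1? NO.
Since E[X] ≥ 1, the first-moment bound is inconclusive at n = 185; it does NOT by itself certify R_4(7) > 185.

E[X] = 327963575355/274877906944 ≈ 1.1931245; E[X] ≥ 1; first-moment method inconclusive here.


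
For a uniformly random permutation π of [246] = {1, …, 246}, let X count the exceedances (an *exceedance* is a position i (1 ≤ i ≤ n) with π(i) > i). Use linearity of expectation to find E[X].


Write X = Σ_{i=1}^{246} X_i, where X_i = 1_{π(i) > i}.
For each fixed i, π(i) is uniform over {1, …, 246} (marginal of a uniform permutation), so P[π(i) > i] = (n − i)/n. Summing: Σ_{i=1}^{246} (n − i)/n = (0 + 1 + … + 245)/246 = 246(246 − 1)/(2·246) = (246 − 1)/2.
Hence E[X] = Σ_{i=1}^{246} (246 − i)/246 = 245/2 ≈ 122.5000.

E[X] = 245/2 = 122.5000.


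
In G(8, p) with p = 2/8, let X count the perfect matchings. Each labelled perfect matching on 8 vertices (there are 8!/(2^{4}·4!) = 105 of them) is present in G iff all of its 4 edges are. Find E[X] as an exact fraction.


K_8 has 8!/(2^{4}·4!) = 105 labelled perfect matchings.
For each such perfect matching H, let X_H = 1 if all 4 edges of H are present in G. Then P[X_H = 1] = p^{4} = (1/4)^{4} = 1/256.
Summing the indicators: E[X] = Σ_H E[X_H] = 105 · p^{4} = 105 · 1/256 = 105/256.
Numerically: E[X] ≈ 0.4102.

E[X] = 105 · (1/4)^{4} = 105/256 ≈ 0.4102.


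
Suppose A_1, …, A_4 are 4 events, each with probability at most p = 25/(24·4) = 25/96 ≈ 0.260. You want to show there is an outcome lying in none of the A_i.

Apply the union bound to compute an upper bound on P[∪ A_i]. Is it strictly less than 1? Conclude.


Union bound: P[∪_{i=1}^{4} A_i] ≤ Σ_i P[A_i] ≤ 4·p = 4·(25/96) = 25/24.
Numerically: 25/24 ≈ 1.042.
Is 25/24 < 1? NO.
Since the bound 25/24 is ≥ 1, the union bound is uninformative here; it does NOT by itself certify existence.

4·p = 25/24 ≈ 1.042; existence NOT certified by the union bound.


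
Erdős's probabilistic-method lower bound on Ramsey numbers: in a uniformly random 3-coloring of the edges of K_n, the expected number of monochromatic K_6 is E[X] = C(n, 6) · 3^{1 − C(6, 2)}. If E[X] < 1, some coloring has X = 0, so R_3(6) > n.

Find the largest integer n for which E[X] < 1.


We need C(n, 6) · 3^{1 − 15} < 1, i.e. C(n, 6) < 3^{15 − 1} = 4782969.
Check values of n near the boundary:
  n = 36: C(36, 6) = 1947792; 1947792 < 4782969? YES
  n = 37: C(37, 6) = 2324784; 2324784 < 4782969? YES
  n = 38: C(38, 6) = 2760681; 2760681 < 4782969? YES
  n = 39: C(39, 6) = 3262623; 3262623 < 4782969? YES
  n = 40: C(40, 6) = 3838380; 3838380 < 4782969? YES
  n = 41: C(41, 6) = 4496388; 4496388 < 4782969? YES
  n = 42: C(42, 6) = 5245786; 5245786 < 4782969? NO
  n = 43: C(43, 6) = 6096454; 6096454 < 4782969? NO
The largest n with C(n, 6) < 4782969 is n = 41 (where E[X] = 1498796/1594323 ≈ 0.94008). Hence R_3(6) > 41, i.e. R_3(6) ≥ 42.

Largest n = 41; hence R_3(6) > 41.


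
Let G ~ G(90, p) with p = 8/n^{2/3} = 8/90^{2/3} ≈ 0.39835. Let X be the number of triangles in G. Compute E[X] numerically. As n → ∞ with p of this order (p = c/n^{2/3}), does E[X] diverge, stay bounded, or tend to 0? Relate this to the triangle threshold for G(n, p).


Number of potential triangles: C(90, 3) = 117480.
Each occurs with probability p³ ≈ (0.39835)³ ≈ 6.3209877e-02.
By linearity: E[X] = C(90, 3)·p³ ≈ 117480 · 6.3209877e-02 ≈ 7425.89630.
Since α = 2/3 < 1, p = c/n^{2/3} ≫ 1/n is above the triangle threshold p ~ 1/n. Asymptotically E[X] ~ (c³/6)·n^{3(1−α)} = (8³/6)·n^{1} → ∞; triangles are abundant w.h.p.

E[X] ≈ 7425.89630; in regime p = Θ(1/n^{2/3}) E[X] diverges (above the triangle threshold p ~ 1/n).


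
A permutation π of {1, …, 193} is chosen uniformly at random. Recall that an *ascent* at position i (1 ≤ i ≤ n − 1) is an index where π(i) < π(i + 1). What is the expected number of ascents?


Write X = Σ X_I over i = 1, …, 192, with X_I the indicator of one ascent.
There are 192 indicators.
For each fixed i, the pair (π(i), π(i+1)) is a uniformly random ordered pair of distinct values from {1, …, 193}; by symmetry P[π(i) < π(i+1)] = 1/2.
By linearity: E[X] = 192 · (1/2) = (193 − 1) · (1/2) = 96 ≈ 96.000.

E[X] = 96 = 96.000.


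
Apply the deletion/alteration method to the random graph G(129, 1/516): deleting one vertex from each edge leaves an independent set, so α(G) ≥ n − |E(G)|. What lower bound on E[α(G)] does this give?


E[|E(G)|] = C(129, 2)·p = 8256 · (1/516) = 16.
E[α(G)] ≥ n − E[|E(G)|] = 129 − 16 = 113.
Numerically: ≈ 113.000000.
(This is only a lower bound; the true E[α(G)] may be larger.)

E[α(G)] ≥ 113 ≈ 113.000000.


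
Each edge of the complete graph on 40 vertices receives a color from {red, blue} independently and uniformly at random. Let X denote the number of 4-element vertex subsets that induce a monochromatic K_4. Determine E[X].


Let X = Σ_S X_S over the C(40, 4) = 91390 subsets S of size 4, where X_S = 1 if the K_4 on S is monochromatic.
For a fixed S, the K_4 on S has C(4, 2) = 6 edges. P[all 6 edges red] = (1/2)^6, and likewise for blue, so P[monochromatic] = 2·(1/2)^6 = 2^{1 − 6} = 1/32.
By linearity: E[X] = C(40, 4) · 2^{1 − 6} = 91390 · 1/32 = 45695/16.
Numerically: E[X] ≈ 2855.938.

E[X] = C(40,4)·2^(1−C(4,2)) = 45695/16 ≈ 2855.938.


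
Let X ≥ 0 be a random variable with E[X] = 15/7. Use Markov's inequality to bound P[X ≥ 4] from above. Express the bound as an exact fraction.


μ = E[X] = 15/7, a = 4.
Markov: P[X ≥ 4] ≤ μ/a = (15/7)/4 = 15/28.
Numerically: ≈ 0.535714.
(Since a = 4 > μ = 2.142857, the bound 15/28 is < 1 and informative.)

P[X ≥ 4] ≤ 15/28 ≈ 0.535714.


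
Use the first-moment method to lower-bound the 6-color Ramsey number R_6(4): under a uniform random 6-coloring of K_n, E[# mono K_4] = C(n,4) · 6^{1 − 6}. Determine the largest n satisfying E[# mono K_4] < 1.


We need C(n, 4) · 6^{1 − 6} < 1, i.e. C(n, 4) < 6^{6 − 1} = 7776.
Check values of n near the boundary:
  n = 18: C(18, 4) = 3060; 3060 < 7776? YES
  n = 19: C(19, 4) = 3876; 3876 < 7776? YES
  n = 20: C(20, 4) = 4845; 4845 < 7776? YES
  n = 21: C(21, 4) = 5985; 5985 < 7776? YES
  n = 22: C(22, 4) = 7315; 7315 < 7776? YES
  n = 23: C(23, 4) = 8855; 8855 < 7776? NO
  n = 24: C(24, 4) = 10626; 10626 < 7776? NO
  n = 25: C(25, 4) = 12650; 12650 < 7776? NO
The largest n with C(n, 4) < 7776 is n = 22 (where E[X] = 7315/7776 ≈ 0.9407150). Hence R_6(4) > 22, i.e. R_6(4) ≥ 23.

Largest n = 22; hence R_6(4) > 22.


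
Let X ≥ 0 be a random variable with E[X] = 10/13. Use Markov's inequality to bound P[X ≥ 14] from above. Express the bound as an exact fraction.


μ = E[X] = 10/13, a = 14.
Markov: P[X ≥ 14] ≤ μ/a = (10/13)/14 = 5/91.
Numerically: ≈ 0.054945.
(Since a = 14 > μ = 0.769231, the bound 5/91 is < 1 and informative.)

P[X ≥ 14] ≤ 5/91 ≈ 0.054945.


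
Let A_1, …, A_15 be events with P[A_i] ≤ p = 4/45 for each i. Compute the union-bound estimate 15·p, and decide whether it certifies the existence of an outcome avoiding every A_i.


Union bound: P[∪_{i=1}^{15} A_i] ≤ Σ_i P[A_i] ≤ 15·p = 15·(4/45) = 4/3.
Numerically: 4/3 ≈ 1.333.
Is 4/3 < 1? NO.
Since the bound 4/3 is ≥ 1, the union bound is uninformative here; it does NOT by itself certify existence.

15·p = 4/3 ≈ 1.333; existence NOT certified by the union bound.


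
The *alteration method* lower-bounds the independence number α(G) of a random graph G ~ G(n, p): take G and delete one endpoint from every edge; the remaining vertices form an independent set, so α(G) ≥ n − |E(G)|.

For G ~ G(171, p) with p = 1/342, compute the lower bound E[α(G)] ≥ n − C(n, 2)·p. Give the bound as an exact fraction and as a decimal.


E[|E(G)|] = C(171, 2)·p = 14535 · (1/342) = 85/2.
E[α(G)] ≥ n − E[|E(G)|] = 171 − 85/2 = 257/2.
Numerically: ≈ 128.50000.
(This is only a lower bound; the true E[α(G)] may be larger.)

E[α(G)] ≥ 257/2 ≈ 128.50000.


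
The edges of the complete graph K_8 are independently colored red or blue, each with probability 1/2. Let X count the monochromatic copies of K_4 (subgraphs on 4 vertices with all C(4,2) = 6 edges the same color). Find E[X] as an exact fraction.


Let X = Σ_S X_S over the C(8, 4) = 70 subsets S of size 4, where X_S = 1 if the K_4 on S is monochromatic.
For a fixed S, the K_4 on S has C(4, 2) = 6 edges. P[all 6 edges red] = (1/2)^6, and likewise for blue, so P[monochromatic] = 2·(1/2)^6 = 2^{1 − 6} = 1/32.
Summing: E[X] = C(8, 4) · 2^{1 − 6} = 70 · 1/32 = 35/16.
Numerically: E[X] ≈ 2.188.

E[X] = C(8,4)·2^(1−C(4,2)) = 35/16 ≈ 2.188.


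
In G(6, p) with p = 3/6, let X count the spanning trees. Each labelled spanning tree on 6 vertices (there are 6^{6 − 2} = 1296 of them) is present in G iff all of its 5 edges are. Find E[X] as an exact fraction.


K_6 has 6^{6 − 2} = 1296 labelled spanning trees.
For each such spanning tree H, let X_H = 1 if all 5 edges of H are present in G. Then P[X_H = 1] = p^{5} = (1/2)^{5} = 1/32.
By linearity: E[X] = Σ_H E[X_H] = 1296 · p^{5} = 1296 · 1/32 = 81/2.
Numerically: E[X] ≈ 40.5.

E[X] = 1296 · (1/2)^{5} = 81/2 ≈ 40.5.


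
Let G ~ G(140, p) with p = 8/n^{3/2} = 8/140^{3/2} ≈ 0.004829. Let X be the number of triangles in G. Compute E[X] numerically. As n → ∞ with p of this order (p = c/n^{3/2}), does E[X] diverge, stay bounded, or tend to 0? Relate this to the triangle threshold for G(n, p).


Number of potential triangles: C(140, 3) = 447580.
Each occurs with probability p³ ≈ (0.004829)³ ≈ 1.126403e-07.
By linearity: E[X] = C(140, 3)·p³ ≈ 447580 · 1.126403e-07 ≈ 0.0504.
Since α = 3/2 > 1, p = c/n^{3/2} = o(1/n) is below the triangle threshold p ~ 1/n. Asymptotically E[X] ~ (c³/6)·n^{3(1−α)} = (8³/6)·n^{-1.5} → 0, so by Markov's inequality G has no triangles w.h.p.

E[X] ≈ 0.0504; in regime p = Θ(1/n^{3/2}) E[X] tends to 0 (below the triangle threshold p ~ 1/n).


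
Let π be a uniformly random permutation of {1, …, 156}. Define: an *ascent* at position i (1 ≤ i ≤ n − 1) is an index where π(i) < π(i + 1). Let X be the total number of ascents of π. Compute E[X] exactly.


Write X = Σ X_I over i = 1, …, 155, with X_I the indicator of one ascent.
There are 155 indicators.
For each fixed i, the pair (π(i), π(i+1)) is a uniformly random ordered pair of distinct values from {1, …, 156}; by symmetry P[π(i) < π(i+1)] = 1/2.
By linearity: E[X] = 155 · (1/2) = (156 − 1) · (1/2) = 155/2 ≈ 77.5000.

E[X] = 155/2 = 77.5000.


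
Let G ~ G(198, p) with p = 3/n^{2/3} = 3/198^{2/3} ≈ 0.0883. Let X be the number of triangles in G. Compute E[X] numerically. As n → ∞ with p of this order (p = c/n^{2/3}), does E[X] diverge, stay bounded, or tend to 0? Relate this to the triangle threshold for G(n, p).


Number of potential triangles: C(198, 3) = 1274196.
Each occurs with probability p³ ≈ (0.0883)³ ≈ 6.88705e-04.
By linearity: E[X] = C(198, 3)·p³ ≈ 1274196 · 6.88705e-04 ≈ 877.545.
Since α = 2/3 < 1, p = c/n^{2/3} ≫ 1/n is above the triangle threshold p ~ 1/n. Asymptotically E[X] ~ (c³/6)·n^{3(1−α)} = (3³/6)·n^{1} → ∞; triangles are abundant w.h.p.

E[X] ≈ 877.545; in regime p = Θ(1/n^{2/3}) E[X] diverges (above the triangle threshold p ~ 1/n).


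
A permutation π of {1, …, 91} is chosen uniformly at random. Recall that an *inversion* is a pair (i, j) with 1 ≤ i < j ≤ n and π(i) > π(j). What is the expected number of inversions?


Write X = Σ X_I over the C(91, 2) = 4095 pairs i < j, with X_I the indicator of one inversion.
There are 4095 indicators.
For each fixed pair i < j, the values π(i) and π(j) are two distinct elements of {1, …, 91} in uniformly random order; by symmetry P[π(i) > π(j)] = 1/2.
By linearity: E[X] = 4095 · (1/2) = C(91, 2) · (1/2) = 4095/2 = 4095/2 ≈ 2047.500.

E[X] = 4095/2 = 2047.500.


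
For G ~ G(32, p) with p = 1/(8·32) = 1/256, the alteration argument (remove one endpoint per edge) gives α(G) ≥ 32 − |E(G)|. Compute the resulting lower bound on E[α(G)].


E[|E(G)|] = C(32, 2)·p = 496 · (1/256) = 31/16.
E[α(G)] ≥ n − E[|E(G)|] = 32 − 31/16 = 481/16.
Numerically: ≈ 30.062.
(This is only a lower bound; the true E[α(G)] may be larger.)

E[α(G)] ≥ 481/16 ≈ 30.062.


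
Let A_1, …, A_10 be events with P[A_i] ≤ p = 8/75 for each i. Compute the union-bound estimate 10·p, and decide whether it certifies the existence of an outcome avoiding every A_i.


Union bound: P[∪_{i=1}^{10} A_i] ≤ Σ_i P[A_i] ≤ 10·p = 10·(8/75) = 16/15.
Numerically: 16/15 ≈ 1.0666667.
Is 16/15 < 1? NO.
Since the bound 16/15 is ≥ 1, the union bound is uninformative here; it does NOT by itself certify existence.

10·p = 16/15 ≈ 1.0666667; existence NOT certified by the union bound.


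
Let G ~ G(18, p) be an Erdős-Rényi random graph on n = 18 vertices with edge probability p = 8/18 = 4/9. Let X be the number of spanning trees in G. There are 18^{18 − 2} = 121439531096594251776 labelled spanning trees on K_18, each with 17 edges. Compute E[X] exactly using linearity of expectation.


K_18 has 18^{18 − 2} = 121439531096594251776 labelled spanning trees.
For each such spanning tree H, let X_H = 1 if all 17 edges of H are present in G. Then P[X_H = 1] = p^{17} = (4/9)^{17} = 17179869184/16677181699666569.
Summing the indicators: E[X] = Σ_H E[X_H] = 121439531096594251776 · p^{17} = 121439531096594251776 · 17179869184/16677181699666569 = 1125899906842624/9.
Numerically: E[X] ≈ 1.251e+14.

E[X] = 121439531096594251776 · (4/9)^{17} = 1125899906842624/9 ≈ 1.251e+14.


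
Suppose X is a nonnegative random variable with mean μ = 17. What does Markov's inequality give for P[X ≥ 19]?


μ = E[X] = 17, a = 19.
Markov: P[X ≥ 19] ≤ μ/a = (17)/19 = 17/19.
Numerically: ≈ 0.894737.
(Since a = 19 > μ = 17.000000, the bound 17/19 is < 1 and informative.)

P[X ≥ 19] ≤ 17/19 ≈ 0.894737.


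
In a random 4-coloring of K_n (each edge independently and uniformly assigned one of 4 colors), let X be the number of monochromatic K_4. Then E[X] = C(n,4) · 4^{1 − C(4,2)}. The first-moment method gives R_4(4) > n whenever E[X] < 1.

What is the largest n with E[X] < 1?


We need C(n, 4) · 4^{1 − 6} < 1, i.e. C(n, 4) < 4^{6 − 1} = 1024.
Check values of n near the boundary:
  n = 10: C(10, 4) = 210; 210 < 1024? YES
  n = 11: C(11, 4) = 330; 330 < 1024? YES
  n = 12: C(12, 4) = 495; 495 < 1024? YES
  n = 13: C(13, 4) = 715; 715 < 1024? YES
  n = 14: C(14, 4) = 1001; 1001 < 1024? YES
  n = 15: C(15, 4) = 1365; 1365 < 1024? NO
  n = 16: C(16, 4) = 1820; 1820 < 1024? NO
The largest n with C(n, 4) < 1024 is n = 14 (where E[X] = 1001/1024 ≈ 0.9775391). Hence R_4(4) > 14, i.e. R_4(4) ≥ 15.

Largest n = 14; hence R_4(4) > 14.


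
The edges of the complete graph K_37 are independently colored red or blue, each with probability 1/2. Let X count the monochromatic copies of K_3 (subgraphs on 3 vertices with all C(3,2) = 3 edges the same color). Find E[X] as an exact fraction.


Let X = Σ_S X_S over the C(37, 3) = 7770 subsets S of size 3, where X_S = 1 if the K_3 on S is monochromatic.
For a fixed S, the K_3 on S has C(3, 2) = 3 edges. P[all 3 edges red] = (1/2)^3, and likewise for blue, so P[monochromatic] = 2·(1/2)^3 = 2^{1 − 3} = 1/4.
By linearity of expectation: E[X] = C(37, 3) · 2^{1 − 3} = 7770 · 1/4 = 3885/2.
Numerically: E[X] ≈ 1942.500.

E[X] = C(37,3)·2^(1−C(3,2)) = 3885/2 ≈ 1942.500.


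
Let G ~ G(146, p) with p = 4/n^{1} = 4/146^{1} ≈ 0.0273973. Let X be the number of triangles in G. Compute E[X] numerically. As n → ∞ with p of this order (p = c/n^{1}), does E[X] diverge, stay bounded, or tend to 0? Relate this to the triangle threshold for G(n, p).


Number of potential triangles: C(146, 3) = 508080.
Each occurs with probability p³ ≈ (0.0273973)³ ≈ 2.05646540e-05.
By linearity: E[X] = C(146, 3)·p³ ≈ 508080 · 2.05646540e-05 ≈ 10.448489.
Here α = 1, so p = 4/n is exactly at the triangle threshold p ~ 1/n. Asymptotically E[X] → c³/6 = 4³/6 = 32/3 ≈ 10.666667, a bounded constant. In this regime the triangle count is asymptotically Poisson(c³/6).

E[X] ≈ 10.448489; in regime p = Θ(1/n^{1}) E[X] stays bounded (at the triangle threshold p ~ 1/n).


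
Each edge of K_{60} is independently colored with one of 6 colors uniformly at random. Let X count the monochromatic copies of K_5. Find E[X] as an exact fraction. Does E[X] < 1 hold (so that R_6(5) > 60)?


E[X] = C(60, 5) · 6^{1 − 10} = 5461512 · 6^{−9} = 5461512/10077696.
As a reduced fraction: E[X] = 227563/419904 ≈ 0.542.
Is E[X] < 1? YES.
Since E[X] < 1, there exists a 6-coloring of K_{60} with no monochromatic K_5; hence R_6(5) > 60.

E[X] = 227563/419904 ≈ 0.542; E[X] < 1, so R_6(5) > 60.


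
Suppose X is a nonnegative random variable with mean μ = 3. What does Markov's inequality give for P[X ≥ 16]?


μ = E[X] = 3, a = 16.
Markov: P[X ≥ 16] ≤ μ/a = (3)/16 = 3/16.
Numerically: ≈ 0.18750.
(Since a = 16 > μ = 3.00000, the bound 3/16 is < 1 and informative.)

P[X ≥ 16] ≤ 3/16 ≈ 0.18750.


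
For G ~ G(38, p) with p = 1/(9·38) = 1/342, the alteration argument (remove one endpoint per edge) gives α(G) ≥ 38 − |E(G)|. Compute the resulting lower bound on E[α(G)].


E[|E(G)|] = C(38, 2)·p = 703 · (1/342) = 37/18.
E[α(G)] ≥ n − E[|E(G)|] = 38 − 37/18 = 647/18.
Numerically: ≈ 35.9444.
(This is only a lower bound; the true E[α(G)] may be larger.)

E[α(G)] ≥ 647/18 ≈ 35.9444.


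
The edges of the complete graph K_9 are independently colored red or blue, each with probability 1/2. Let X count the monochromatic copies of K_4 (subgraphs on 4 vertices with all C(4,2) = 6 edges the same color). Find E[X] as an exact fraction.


Let X = Σ_S X_S over the C(9, 4) = 126 subsets S of size 4, where X_S = 1 if the K_4 on S is monochromatic.
For a fixed S, the K_4 on S has C(4, 2) = 6 edges. P[all 6 edges red] = (1/2)^6, and likewise for blue, so P[monochromatic] = 2·(1/2)^6 = 2^{1 − 6} = 1/32.
Summing: E[X] = C(9, 4) · 2^{1 − 6} = 126 · 1/32 = 63/16.
Numerically: E[X] ≈ 3.937500.

E[X] = C(9,4)·2^(1−C(4,2)) = 63/16 ≈ 3.937500.


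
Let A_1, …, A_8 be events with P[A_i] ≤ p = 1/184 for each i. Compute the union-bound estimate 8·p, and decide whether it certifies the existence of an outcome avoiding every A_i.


Union bound: P[∪_{i=1}^{8} A_i] ≤ Σ_i P[A_i] ≤ 8·p = 8·(1/184) = 1/23.
Numerically: 1/23 ≈ 0.0434783.
Is 1/23 < 1? YES.
Since P[∪ A_i] ≤ 1/23 < 1, the complement has P[∩ A_i^c] ≥ 1 − 1/23 = 22/23 > 0, so some outcome avoids every A_i.

8·p = 1/23 ≈ 0.0434783; existence CERTIFIED by the union bound.


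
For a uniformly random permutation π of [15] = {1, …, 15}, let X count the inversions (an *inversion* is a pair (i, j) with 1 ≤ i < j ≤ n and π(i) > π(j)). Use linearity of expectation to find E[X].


Write X = Σ X_I over the C(15, 2) = 105 pairs i < j, with X_I the indicator of one inversion.
There are 105 indicators.
For each fixed pair i < j, the values π(i) and π(j) are two distinct elements of {1, …, 15} in uniformly random order; by symmetry P[π(i) > π(j)] = 1/2.
By linearity: E[X] = 105 · (1/2) = C(15, 2) · (1/2) = 105/2 = 105/2 ≈ 52.500000.

E[X] = 105/2 = 52.500000.


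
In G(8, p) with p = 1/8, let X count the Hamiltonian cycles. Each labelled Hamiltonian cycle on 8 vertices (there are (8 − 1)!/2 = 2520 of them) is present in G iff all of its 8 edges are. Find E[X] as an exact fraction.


K_8 has (8 − 1)!/2 = 2520 labelled Hamiltonian cycles.
For each such Hamiltonian cycle H, let X_H = 1 if all 8 edges of H are present in G. Then P[X_H = 1] = p^{8} = (1/8)^{8} = 1/16777216.
Summing the indicators: E[X] = Σ_H E[X_H] = 2520 · p^{8} = 2520 · 1/16777216 = 315/2097152.
Numerically: E[X] ≈ 0.000150204.

E[X] = 2520 · (1/8)^{8} = 315/2097152 ≈ 0.000150204.


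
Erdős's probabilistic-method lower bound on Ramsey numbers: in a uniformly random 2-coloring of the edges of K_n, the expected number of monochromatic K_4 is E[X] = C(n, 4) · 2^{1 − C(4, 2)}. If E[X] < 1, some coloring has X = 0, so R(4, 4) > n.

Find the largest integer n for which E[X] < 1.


We need C(n, 4) · 2^{1 − 6} < 1, i.e. C(n, 4) < 2^{6 − 1} = 32.
Check values of n near the boundary:
  n = 4: C(4, 4) = 1; 1 < 32? YES
  n = 5: C(5, 4) = 5; 5 < 32? YES
  n = 6: C(6, 4) = 15; 15 < 32? YES
  n = 7: C(7, 4) = 35; 35 < 32? NO
The largest n with C(n, 4) < 32 is n = 6 (where E[X] = 15/32 ≈ 0.468750). Hence R(4, 4) > 6, i.e. R(4, 4) ≥ 7.

Largest n = 6; hence R(4, 4) > 6.


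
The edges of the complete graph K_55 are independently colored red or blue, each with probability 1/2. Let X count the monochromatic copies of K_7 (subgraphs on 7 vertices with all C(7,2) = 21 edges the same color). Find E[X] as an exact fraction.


Let X = Σ_S X_S over the C(55, 7) = 202927725 subsets S of size 7, where X_S = 1 if the K_7 on S is monochromatic.
For a fixed S, the K_7 on S has C(7, 2) = 21 edges. P[all 21 edges red] = (1/2)^21, and likewise for blue, so P[monochromatic] = 2·(1/2)^21 = 2^{1 − 21} = 1/1048576.
Summing: E[X] = C(55, 7) · 2^{1 − 21} = 202927725 · 1/1048576 = 202927725/1048576.
Numerically: E[X] ≈ 193.526959.

E[X] = C(55,7)·2^(1−C(7,2)) = 202927725/1048576 ≈ 193.526959.


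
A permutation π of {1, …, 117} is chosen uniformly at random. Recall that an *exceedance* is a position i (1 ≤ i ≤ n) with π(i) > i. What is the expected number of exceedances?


Write X = Σ_{i=1}^{117} X_i, where X_i = 1_{π(i) > i}.
For each fixed i, π(i) is uniform over {1, …, 117} (marginal of a uniform permutation), so P[π(i) > i] = (n − i)/n. Summing: Σ_{i=1}^{117} (n − i)/n = (0 + 1 + … + 116)/117 = 117(117 − 1)/(2·117) = (117 − 1)/2.
Hence E[X] = Σ_{i=1}^{117} (117 − i)/117 = 58 ≈ 58.000000.

E[X] = 58 = 58.000000.


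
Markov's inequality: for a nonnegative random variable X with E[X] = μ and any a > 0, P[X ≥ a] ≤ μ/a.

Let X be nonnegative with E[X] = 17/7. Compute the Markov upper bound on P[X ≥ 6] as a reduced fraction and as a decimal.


μ = E[X] = 17/7, a = 6.
Markov: P[X ≥ 6] ≤ μ/a = (17/7)/6 = 17/42.
Numerically: ≈ 0.404762.
(Since a = 6 > μ = 2.428571, the bound 17/42 is < 1 and informative.)

P[X ≥ 6] ≤ 17/42 ≈ 0.404762.


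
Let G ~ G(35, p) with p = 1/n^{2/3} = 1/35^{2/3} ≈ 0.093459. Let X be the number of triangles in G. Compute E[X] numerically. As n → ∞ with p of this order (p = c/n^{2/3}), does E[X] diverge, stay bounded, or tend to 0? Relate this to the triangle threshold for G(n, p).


Number of potential triangles: C(35, 3) = 6545.
Each occurs with probability p³ ≈ (0.093459)³ ≈ 8.16326531e-04.
By linearity: E[X] = C(35, 3)·p³ ≈ 6545 · 8.16326531e-04 ≈ 5.342857.
Since α = 2/3 < 1, p = c/n^{2/3} ≫ 1/n is above the triangle threshold p ~ 1/n. Asymptotically E[X] ~ (c³/6)·n^{3(1−α)} = (1³/6)·n^{1} → ∞; triangles are abundant w.h.p.

E[X] ≈ 5.342857; in regime p = Θ(1/n^{2/3}) E[X] diverges (above the triangle threshold p ~ 1/n).


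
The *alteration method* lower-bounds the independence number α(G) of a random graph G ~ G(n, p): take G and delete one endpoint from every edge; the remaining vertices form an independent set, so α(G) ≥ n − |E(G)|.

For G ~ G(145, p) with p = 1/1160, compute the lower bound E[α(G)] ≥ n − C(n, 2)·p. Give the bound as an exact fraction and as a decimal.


E[|E(G)|] = C(145, 2)·p = 10440 · (1/1160) = 9.
E[α(G)] ≥ n − E[|E(G)|] = 145 − 9 = 136.
Numerically: ≈ 136.00000.
(This is only a lower bound; the true E[α(G)] may be larger.)

E[α(G)] ≥ 136 ≈ 136.00000.


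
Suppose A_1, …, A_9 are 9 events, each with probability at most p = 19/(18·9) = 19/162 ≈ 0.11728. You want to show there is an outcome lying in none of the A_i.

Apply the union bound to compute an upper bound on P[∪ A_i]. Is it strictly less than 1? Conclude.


Union bound: P[∪_{i=1}^{9} A_i] ≤ Σ_i P[A_i] ≤ 9·p = 9·(19/162) = 19/18.
Numerically: 19/18 ≈ 1.05556.
Is 19/18 < 1? NO.
Since the bound 19/18 is ≥ 1, the union bound is uninformative here; it does NOT by itself certify existence.

9·p = 19/18 ≈ 1.05556; existence NOT certified by the union bound.


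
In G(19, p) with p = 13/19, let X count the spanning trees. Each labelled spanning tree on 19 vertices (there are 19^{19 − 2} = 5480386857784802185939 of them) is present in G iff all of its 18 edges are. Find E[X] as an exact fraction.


K_19 has 19^{19 − 2} = 5480386857784802185939 labelled spanning trees.
For each such spanning tree H, let X_H = 1 if all 18 edges of H are present in G. Then P[X_H = 1] = p^{18} = (13/19)^{18} = 112455406951957393129/104127350297911241532841.
By linearity: E[X] = Σ_H E[X_H] = 5480386857784802185939 · p^{18} = 5480386857784802185939 · 112455406951957393129/104127350297911241532841 = 112455406951957393129/19.
Numerically: E[X] ≈ 5.91871e+18.

E[X] = 5480386857784802185939 · (13/19)^{18} = 112455406951957393129/19 ≈ 5.91871e+18.


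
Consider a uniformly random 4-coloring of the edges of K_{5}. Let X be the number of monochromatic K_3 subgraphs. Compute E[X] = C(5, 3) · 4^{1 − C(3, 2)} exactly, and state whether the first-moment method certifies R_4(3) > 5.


E[X] = C(5, 3) · 4^{1 − 3} = 10 · 4^{−2} = 10/16.
As a reduced fraction: E[X] = 5/8 ≈ 0.625.
Is E[X] < 1? YES.
Since E[X] < 1, there exists a 4-coloring of K_{5} with no monochromatic K_3; hence R_4(3) > 5.

E[X] = 5/8 ≈ 0.625; E[X] < 1, so R_4(3) > 5.


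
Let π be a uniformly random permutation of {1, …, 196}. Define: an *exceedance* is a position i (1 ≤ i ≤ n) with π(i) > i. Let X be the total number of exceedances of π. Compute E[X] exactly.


Write X = Σ_{i=1}^{196} X_i, where X_i = 1_{π(i) > i}.
For each fixed i, π(i) is uniform over {1, …, 196} (marginal of a uniform permutation), so P[π(i) > i] = (n − i)/n. Summing: Σ_{i=1}^{196} (n − i)/n = (0 + 1 + … + 195)/196 = 196(196 − 1)/(2·196) = (196 − 1)/2.
Hence E[X] = Σ_{i=1}^{196} (196 − i)/196 = 195/2 ≈ 97.50000.

E[X] = 195/2 = 97.50000.


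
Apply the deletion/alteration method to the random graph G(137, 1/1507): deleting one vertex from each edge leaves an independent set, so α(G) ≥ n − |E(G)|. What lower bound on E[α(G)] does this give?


E[|E(G)|] = C(137, 2)·p = 9316 · (1/1507) = 68/11.
E[α(G)] ≥ n − E[|E(G)|] = 137 − 68/11 = 1439/11.
Numerically: ≈ 130.8182.
(This is only a lower bound; the true E[α(G)] may be larger.)

E[α(G)] ≥ 1439/11 ≈ 130.8182.


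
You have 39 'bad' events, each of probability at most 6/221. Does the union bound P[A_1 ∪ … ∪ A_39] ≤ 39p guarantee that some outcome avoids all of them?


Union bound: P[∪_{i=1}^{39} A_i] ≤ Σ_i P[A_i] ≤ 39·p = 39·(6/221) = 18/17.
Numerically: 18/17 ≈ 1.0588.
Is 18/17 < 1? NO.
Since the bound 18/17 is ≥ 1, the union bound is uninformative here; it does NOT by itself certify existence.

39·p = 18/17 ≈ 1.0588; existence NOT certified by the union bound.


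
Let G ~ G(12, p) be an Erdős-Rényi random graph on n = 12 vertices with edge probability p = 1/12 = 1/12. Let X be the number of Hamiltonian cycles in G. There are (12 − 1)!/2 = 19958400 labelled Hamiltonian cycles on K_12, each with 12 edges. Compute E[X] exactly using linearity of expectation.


K_12 has (12 − 1)!/2 = 19958400 labelled Hamiltonian cycles.
For each such Hamiltonian cycle H, let X_H = 1 if all 12 edges of H are present in G. Then P[X_H = 1] = p^{12} = (1/12)^{12} = 1/8916100448256.
Summing the indicators: E[X] = Σ_H E[X_H] = 19958400 · p^{12} = 19958400 · 1/8916100448256 = 1925/859963392.
Numerically: E[X] ≈ 2.2385e-06.

E[X] = 19958400 · (1/12)^{12} = 1925/859963392 ≈ 2.2385e-06.


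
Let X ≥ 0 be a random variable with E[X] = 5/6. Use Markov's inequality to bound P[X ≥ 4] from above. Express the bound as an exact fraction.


μ = E[X] = 5/6, a = 4.
Markov: P[X ≥ 4] ≤ μ/a = (5/6)/4 = 5/24.
Numerically: ≈ 0.208333.
(Since a = 4 > μ = 0.833333, the bound 5/24 is < 1 and informative.)

P[X ≥ 4] ≤ 5/24 ≈ 0.208333.


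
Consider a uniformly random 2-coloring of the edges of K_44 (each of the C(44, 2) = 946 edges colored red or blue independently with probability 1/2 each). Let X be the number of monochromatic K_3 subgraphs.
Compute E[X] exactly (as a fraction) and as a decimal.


Let X = Σ_S X_S over the C(44, 3) = 13244 subsets S of size 3, where X_S = 1 if the K_3 on S is monochromatic.
For a fixed S, the K_3 on S has C(3, 2) = 3 edges. P[all 3 edges red] = (1/2)^3, and likewise for blue, so P[monochromatic] = 2·(1/2)^3 = 2^{1 − 3} = 1/4.
By linearity: E[X] = C(44, 3) · 2^{1 − 3} = 13244 · 1/4 = 3311.
Numerically: E[X] ≈ 3311.000.

E[X] = C(44,3)·2^(1−C(3,2)) = 3311 ≈ 3311.000.


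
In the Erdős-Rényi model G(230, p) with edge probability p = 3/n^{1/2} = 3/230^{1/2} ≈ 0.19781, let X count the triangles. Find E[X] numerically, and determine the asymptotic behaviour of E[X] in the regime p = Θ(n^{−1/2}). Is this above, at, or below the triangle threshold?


Number of potential triangles: C(230, 3) = 2001460.
Each occurs with probability p³ ≈ (0.19781)³ ≈ 7.7405534e-03.
By linearity: E[X] = C(230, 3)·p³ ≈ 2001460 · 7.7405534e-03 ≈ 15492.40797.
Since α = 1/2 < 1, p = c/n^{1/2} ≫ 1/n is above the triangle threshold p ~ 1/n. Asymptotically E[X] ~ (c³/6)·n^{3(1−α)} = (3³/6)·n^{1.5} → ∞; triangles are abundant w.h.p.

E[X] ≈ 15492.40797; in regime p = Θ(1/n^{1/2}) E[X] diverges (above the triangle threshold p ~ 1/n).


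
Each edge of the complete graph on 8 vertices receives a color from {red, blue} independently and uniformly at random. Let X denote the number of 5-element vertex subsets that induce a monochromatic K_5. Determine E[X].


Let X = Σ_S X_S over the C(8, 5) = 56 subsets S of size 5, where X_S = 1 if the K_5 on S is monochromatic.
For a fixed S, the K_5 on S has C(5, 2) = 10 edges. P[all 10 edges red] = (1/2)^10, and likewise for blue, so P[monochromatic] = 2·(1/2)^10 = 2^{1 − 10} = 1/512.
By linearity: E[X] = C(8, 5) · 2^{1 − 10} = 56 · 1/512 = 7/64.
Numerically: E[X] ≈ 0.10938.

E[X] = C(8,5)·2^(1−C(5,2)) = 7/64 ≈ 0.10938.


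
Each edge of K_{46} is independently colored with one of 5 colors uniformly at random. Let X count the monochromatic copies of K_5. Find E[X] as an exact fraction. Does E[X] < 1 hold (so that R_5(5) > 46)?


E[X] = C(46, 5) · 5^{1 − 10} = 1370754 · 5^{−9} = 1370754/1953125.
As a reduced fraction: E[X] = 1370754/1953125 ≈ 0.702.
Is E[X] < 1? YES.
Since E[X] < 1, there exists a 5-coloring of K_{46} with no monochromatic K_5; hence R_5(5) > 46.

E[X] = 1370754/1953125 ≈ 0.702; E[X] < 1, so R_5(5) > 46.


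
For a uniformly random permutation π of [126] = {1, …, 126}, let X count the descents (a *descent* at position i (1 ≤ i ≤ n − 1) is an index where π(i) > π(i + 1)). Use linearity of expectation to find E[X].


Write X = Σ X_I over i = 1, …, 125, with X_I the indicator of one descent.
There are 125 indicators.
For each fixed i, the pair (π(i), π(i+1)) is a uniformly random ordered pair of distinct values from {1, …, 126}; by symmetry P[π(i) > π(i+1)] = 1/2.
By linearity: E[X] = 125 · (1/2) = (126 − 1) · (1/2) = 125/2 ≈ 62.500000.

E[X] = 125/2 = 62.500000.


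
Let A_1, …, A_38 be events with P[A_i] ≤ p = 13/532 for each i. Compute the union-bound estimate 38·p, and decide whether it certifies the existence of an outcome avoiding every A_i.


Union bound: P[∪_{i=1}^{38} A_i] ≤ Σ_i P[A_i] ≤ 38·p = 38·(13/532) = 13/14.
Numerically: 13/14 ≈ 0.929.
Is 13/14 < 1? YES.
Since P[∪ A_i] ≤ 13/14 < 1, the complement has P[∩ A_i^c] ≥ 1 − 13/14 = 1/14 > 0, so some outcome avoids every A_i.

38·p = 13/14 ≈ 0.929; existence CERTIFIED by the union bound.


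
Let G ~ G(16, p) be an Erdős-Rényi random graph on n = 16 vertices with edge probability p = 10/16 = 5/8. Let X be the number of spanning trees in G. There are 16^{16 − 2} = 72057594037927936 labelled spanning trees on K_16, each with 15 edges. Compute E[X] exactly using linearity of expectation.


K_16 has 16^{16 − 2} = 72057594037927936 labelled spanning trees.
For each such spanning tree H, let X_H = 1 if all 15 edges of H are present in G. Then P[X_H = 1] = p^{15} = (5/8)^{15} = 30517578125/35184372088832.
By linearity: E[X] = Σ_H E[X_H] = 72057594037927936 · p^{15} = 72057594037927936 · 30517578125/35184372088832 = 62500000000000.
Numerically: E[X] ≈ 6.25e+13.

E[X] = 72057594037927936 · (5/8)^{15} = 62500000000000 ≈ 6.25e+13.
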